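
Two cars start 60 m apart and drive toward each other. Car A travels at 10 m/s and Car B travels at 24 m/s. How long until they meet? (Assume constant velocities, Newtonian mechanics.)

Combined speed: v_combined = 10 + 24 = 34 m/s
Time to meet: t = d/v_combined = 60/34 = 1.76 s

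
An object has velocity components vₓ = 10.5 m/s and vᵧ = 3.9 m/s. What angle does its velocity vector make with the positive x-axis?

θ = arctan(vᵧ/vₓ) = arctan(3.9/10.5) = 20.38°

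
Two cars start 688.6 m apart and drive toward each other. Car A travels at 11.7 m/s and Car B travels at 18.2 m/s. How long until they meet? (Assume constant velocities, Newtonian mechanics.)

Combined speed: v_combined = 11.7 + 18.2 = 29.9 m/s
Time to meet: t = d/v_combined = 688.6/29.9 = 23.03 s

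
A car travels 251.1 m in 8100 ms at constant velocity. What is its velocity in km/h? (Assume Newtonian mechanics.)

t = 8100 ms × 0.001 = 8.1 s
v = d / t = 251.1 / 8.1 = 31.0 m/s
v = 31.0 m/s / 0.2777777777777778 = 111.6 km/h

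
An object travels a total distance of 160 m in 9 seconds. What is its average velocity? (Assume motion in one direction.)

v_avg = Δd / Δt = 160 / 9 = 17.78 m/s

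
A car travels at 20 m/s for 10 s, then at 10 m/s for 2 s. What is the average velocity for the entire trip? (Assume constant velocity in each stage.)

d₁ = v₁t₁ = 20 × 10 = 200 m
d₂ = v₂t₂ = 10 × 2 = 20 m
d_total = 220 m, t_total = 12 s
v_avg = d_total/t_total = 220/12 = 18.33 m/s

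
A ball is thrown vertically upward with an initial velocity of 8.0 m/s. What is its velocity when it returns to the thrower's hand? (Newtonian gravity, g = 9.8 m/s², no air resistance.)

By conservation of energy (no air resistance), the ball returns to the throw height with the same speed as launch, but directed downward.
|v_ground| = v₀ = 8.0 m/s
v_ground = 8.0 m/s (downward)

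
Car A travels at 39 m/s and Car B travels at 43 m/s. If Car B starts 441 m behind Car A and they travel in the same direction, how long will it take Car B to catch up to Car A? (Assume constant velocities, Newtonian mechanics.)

Relative speed: v_rel = 43 - 39 = 4 m/s
Time to catch: t = d₀/v_rel = 441/4 = 110.25 s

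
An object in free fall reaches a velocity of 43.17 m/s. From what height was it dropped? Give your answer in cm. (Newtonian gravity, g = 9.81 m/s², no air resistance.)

h = v² / (2g) = 43.17² / (2 × 9.81) = 94.9872 m
h = 94.9872 m / 0.01 = 9499 cm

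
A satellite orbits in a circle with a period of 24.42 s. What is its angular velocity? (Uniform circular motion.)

ω = 2π/T = 2π/24.42 = 0.2573 rad/s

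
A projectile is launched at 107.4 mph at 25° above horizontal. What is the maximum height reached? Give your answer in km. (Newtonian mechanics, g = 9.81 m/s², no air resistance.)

v₀ = 107.4 mph × 0.44704 = 48.0121 m/s
H = v₀² × sin²(θ) / (2g) = 48.0121² × sin(25°)² / (2 × 9.81) = 2305.16 × 0.178606 / 19.62 = 20.9845 m
H = 20.9845 m / 1000.0 = 0.02098 km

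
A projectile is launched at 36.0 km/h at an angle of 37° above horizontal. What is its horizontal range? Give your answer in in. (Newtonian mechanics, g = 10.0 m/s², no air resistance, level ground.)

v₀ = 36.0 km/h × 0.2777777777777778 = 10.0 m/s
R = v₀² × sin(2θ) / g = 10.0² × sin(2 × 37°) / 10.0 = 100.0 × 0.961262 / 10.0 = 9.61262 m
R = 9.61262 m / 0.0254 = 378.4 in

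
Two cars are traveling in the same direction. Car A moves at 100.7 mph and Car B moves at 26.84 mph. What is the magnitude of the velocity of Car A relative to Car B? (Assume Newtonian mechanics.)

v_rel = |v_A - v_B| = |100.7 - 26.84| = 73.86 mph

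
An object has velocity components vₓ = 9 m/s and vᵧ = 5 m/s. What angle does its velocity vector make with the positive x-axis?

θ = arctan(vᵧ/vₓ) = arctan(5/9) = 29.05°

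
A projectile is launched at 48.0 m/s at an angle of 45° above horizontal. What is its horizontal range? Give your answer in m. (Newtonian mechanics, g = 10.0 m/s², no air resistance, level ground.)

R = v₀² × sin(2θ) / g = 48.0² × sin(2 × 45°) / 10.0 = 2304.0 × 1.0 / 10.0 = 230.4 m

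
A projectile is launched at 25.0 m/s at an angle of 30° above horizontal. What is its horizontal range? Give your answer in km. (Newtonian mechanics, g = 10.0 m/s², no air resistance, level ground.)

R = v₀² × sin(2θ) / g = 25.0² × sin(2 × 30°) / 10.0 = 625.0 × 0.866025 / 10.0 = 54.1266 m
R = 54.1266 m / 1000.0 = 0.05413 km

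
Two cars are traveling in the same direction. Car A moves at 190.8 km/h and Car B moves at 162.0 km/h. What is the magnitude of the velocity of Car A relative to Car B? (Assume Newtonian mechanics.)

v_rel = |v_A - v_B| = |190.8 - 162.0| = 28.8 km/h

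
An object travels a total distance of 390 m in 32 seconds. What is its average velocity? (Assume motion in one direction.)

v_avg = Δd / Δt = 390 / 32 = 12.19 m/s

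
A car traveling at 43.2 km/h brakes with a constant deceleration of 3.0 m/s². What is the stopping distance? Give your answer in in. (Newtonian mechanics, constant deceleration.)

v₀ = 43.2 km/h × 0.2777777777777778 = 12.0 m/s
d = v₀² / (2a) = 12.0² / (2 × 3.0) = 144.0 / 6.0 = 24.0 m
d = 24.0 m / 0.0254 = 944.9 in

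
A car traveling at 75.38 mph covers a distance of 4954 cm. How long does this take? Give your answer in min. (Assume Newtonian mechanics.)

d = 4954 cm × 0.01 = 49.54 m
v = 75.38 mph × 0.44704 = 33.6979 m/s
t = d / v = 49.54 / 33.6979 = 1.47012 s
t = 1.47012 s / 60.0 = 0.0245 min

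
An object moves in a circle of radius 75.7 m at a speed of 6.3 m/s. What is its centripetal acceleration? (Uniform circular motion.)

a_c = v²/r = 6.3²/75.7 = 39.69/75.7 = 0.52 m/s²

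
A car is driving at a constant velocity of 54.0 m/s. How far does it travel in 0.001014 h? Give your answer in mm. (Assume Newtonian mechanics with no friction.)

t = 0.001014 h × 3600.0 = 3.6504 s
d = v × t = 54.0 × 3.6504 = 197.122 m
d = 197.122 m / 0.001 = 197100 mm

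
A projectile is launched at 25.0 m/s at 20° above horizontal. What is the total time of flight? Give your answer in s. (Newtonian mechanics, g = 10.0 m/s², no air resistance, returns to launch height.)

T = 2 × v₀ × sin(θ) / g = 2 × 25.0 × sin(20°) / 10.0 = 2 × 25.0 × 0.34202 / 10.0 = 1.71 s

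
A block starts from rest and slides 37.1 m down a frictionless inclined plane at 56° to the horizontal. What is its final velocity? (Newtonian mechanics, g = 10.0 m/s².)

a = g sin(θ) = 10.0 × sin(56°) = 8.2904 m/s²
v = √(2ad) = √(2 × 8.2904 × 37.1) = 24.8 m/s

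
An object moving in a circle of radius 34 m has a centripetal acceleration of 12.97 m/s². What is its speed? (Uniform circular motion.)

v = √(a_c × r) = √(12.97 × 34) = 21.0 m/s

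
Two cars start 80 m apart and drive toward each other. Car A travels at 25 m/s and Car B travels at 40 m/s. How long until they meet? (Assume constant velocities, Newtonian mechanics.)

Combined speed: v_combined = 25 + 40 = 65 m/s
Time to meet: t = d/v_combined = 80/65 = 1.23 s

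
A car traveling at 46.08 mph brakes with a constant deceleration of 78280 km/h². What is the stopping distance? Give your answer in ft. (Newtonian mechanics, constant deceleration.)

v₀ = 46.08 mph × 0.44704 = 20.5996 m/s
a = 78280 km/h² × 7.716049382716049e-05 = 6.04012 m/s²
d = v₀² / (2a) = 20.5996² / (2 × 6.04012) = 424.344 / 12.0802 = 35.1272 m
d = 35.1272 m / 0.3048 = 115.2 ft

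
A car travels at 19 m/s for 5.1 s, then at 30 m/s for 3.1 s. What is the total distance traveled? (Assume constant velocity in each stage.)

d₁ = v₁t₁ = 19 × 5.1 = 96.9 m
d₂ = v₂t₂ = 30 × 3.1 = 93.0 m
d_total = 96.9 + 93.0 = 189.9 m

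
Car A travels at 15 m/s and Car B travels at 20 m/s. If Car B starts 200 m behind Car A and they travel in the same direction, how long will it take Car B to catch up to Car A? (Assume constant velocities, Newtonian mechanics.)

Relative speed: v_rel = 20 - 15 = 5 m/s
Time to catch: t = d₀/v_rel = 200/5 = 40.0 s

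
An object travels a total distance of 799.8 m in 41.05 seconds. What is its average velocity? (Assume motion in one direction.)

v_avg = Δd / Δt = 799.8 / 41.05 = 19.48 m/s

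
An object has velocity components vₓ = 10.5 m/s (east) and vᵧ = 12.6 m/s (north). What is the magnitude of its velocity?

|v| = √(vₓ² + vᵧ²) = √(10.5² + 12.6²) = √(269.01) = 16.4 m/s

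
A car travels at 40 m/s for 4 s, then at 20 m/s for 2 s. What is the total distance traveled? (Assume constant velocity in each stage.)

d₁ = v₁t₁ = 40 × 4 = 160 m
d₂ = v₂t₂ = 20 × 2 = 40 m
d_total = 160 + 40 = 200 m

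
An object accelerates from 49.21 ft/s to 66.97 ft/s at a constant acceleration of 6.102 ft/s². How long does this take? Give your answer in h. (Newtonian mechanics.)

v₀ = 49.21 ft/s × 0.3048 = 14.9992 m/s
v = 66.97 ft/s × 0.3048 = 20.4125 m/s
a = 6.102 ft/s² × 0.3048 = 1.85989 m/s²
t = (v - v₀) / a = (20.4125 - 14.9992) / 1.85989 = 2.91055 s
t = 2.91055 s / 3600.0 = 0.0008085 h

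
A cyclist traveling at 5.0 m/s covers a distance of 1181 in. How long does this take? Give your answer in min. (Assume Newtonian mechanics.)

d = 1181 in × 0.0254 = 29.9974 m
t = d / v = 29.9974 / 5.0 = 5.99948 s
t = 5.99948 s / 60.0 = 0.09999 min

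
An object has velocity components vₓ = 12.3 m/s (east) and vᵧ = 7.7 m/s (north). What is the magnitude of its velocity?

|v| = √(vₓ² + vᵧ²) = √(12.3² + 7.7²) = √(210.58) = 14.51 m/s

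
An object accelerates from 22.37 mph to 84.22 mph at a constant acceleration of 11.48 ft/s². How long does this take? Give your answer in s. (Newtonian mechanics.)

v₀ = 22.37 mph × 0.44704 = 10.0003 m/s
v = 84.22 mph × 0.44704 = 37.6497 m/s
a = 11.48 ft/s² × 0.3048 = 3.4991 m/s²
t = (v - v₀) / a = (37.6497 - 10.0003) / 3.4991 = 7.902 s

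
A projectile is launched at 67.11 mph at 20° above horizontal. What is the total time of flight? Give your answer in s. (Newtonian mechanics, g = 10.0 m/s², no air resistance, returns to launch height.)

v₀ = 67.11 mph × 0.44704 = 30.0009 m/s
T = 2 × v₀ × sin(θ) / g = 2 × 30.0009 × sin(20°) / 10.0 = 2 × 30.0009 × 0.34202 / 10.0 = 2.052 s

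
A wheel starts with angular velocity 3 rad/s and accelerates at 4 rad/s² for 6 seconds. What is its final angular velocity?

ω = ω₀ + αt = 3 + 4 × 6 = 27 rad/s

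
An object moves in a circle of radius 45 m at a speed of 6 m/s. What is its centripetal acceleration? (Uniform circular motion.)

a_c = v²/r = 6²/45 = 36/45 = 0.8 m/s²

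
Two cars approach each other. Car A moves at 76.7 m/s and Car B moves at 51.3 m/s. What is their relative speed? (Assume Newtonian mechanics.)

v_rel = v_A + v_B = 76.7 + 51.3 = 128.0 m/s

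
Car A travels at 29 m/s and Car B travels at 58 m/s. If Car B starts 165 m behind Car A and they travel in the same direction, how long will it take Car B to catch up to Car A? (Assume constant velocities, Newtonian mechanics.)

Relative speed: v_rel = 58 - 29 = 29 m/s
Time to catch: t = d₀/v_rel = 165/29 = 5.69 s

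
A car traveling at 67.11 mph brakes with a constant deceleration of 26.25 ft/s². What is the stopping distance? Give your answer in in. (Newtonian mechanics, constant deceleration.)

v₀ = 67.11 mph × 0.44704 = 30.0009 m/s
a = 26.25 ft/s² × 0.3048 = 8.001 m/s²
d = v₀² / (2a) = 30.0009² / (2 × 8.001) = 900.054 / 16.002 = 56.2463 m
d = 56.2463 m / 0.0254 = 2214 in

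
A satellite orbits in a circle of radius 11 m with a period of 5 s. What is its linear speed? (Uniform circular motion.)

v = 2πr/T = 2π×11/5 = 13.82 m/s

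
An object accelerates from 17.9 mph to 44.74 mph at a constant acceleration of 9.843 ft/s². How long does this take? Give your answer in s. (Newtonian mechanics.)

v₀ = 17.9 mph × 0.44704 = 8.00202 m/s
v = 44.74 mph × 0.44704 = 20.0006 m/s
a = 9.843 ft/s² × 0.3048 = 3.00015 m/s²
t = (v - v₀) / a = (20.0006 - 8.00202) / 3.00015 = 3.999 s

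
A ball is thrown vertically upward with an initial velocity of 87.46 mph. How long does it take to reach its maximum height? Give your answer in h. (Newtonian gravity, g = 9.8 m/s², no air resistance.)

v₀ = 87.46 mph × 0.44704 = 39.0981 m/s
t_up = v₀ / g = 39.0981 / 9.8 = 3.9896 s
t_up = 3.9896 s / 3600.0 = 0.001108 h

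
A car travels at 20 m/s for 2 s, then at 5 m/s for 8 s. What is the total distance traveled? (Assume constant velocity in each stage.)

d₁ = v₁t₁ = 20 × 2 = 40 m
d₂ = v₂t₂ = 5 × 8 = 40 m
d_total = 40 + 40 = 80 m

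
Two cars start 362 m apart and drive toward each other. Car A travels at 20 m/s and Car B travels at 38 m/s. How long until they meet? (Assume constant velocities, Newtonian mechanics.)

Combined speed: v_combined = 20 + 38 = 58 m/s
Time to meet: t = d/v_combined = 362/58 = 6.24 s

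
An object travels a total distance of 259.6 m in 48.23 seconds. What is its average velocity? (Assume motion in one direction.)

v_avg = Δd / Δt = 259.6 / 48.23 = 5.38 m/s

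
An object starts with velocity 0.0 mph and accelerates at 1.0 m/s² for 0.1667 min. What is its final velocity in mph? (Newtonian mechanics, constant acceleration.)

v₀ = 0.0 mph × 0.44704 = 0.0 m/s
t = 0.1667 min × 60.0 = 10.002 s
v = v₀ + a × t = 0.0 + 1.0 × 10.002 = 10.002 m/s
v = 10.002 m/s / 0.44704 = 22.37 mph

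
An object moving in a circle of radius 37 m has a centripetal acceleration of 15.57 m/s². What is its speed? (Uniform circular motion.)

v = √(a_c × r) = √(15.57 × 37) = 24.0 m/s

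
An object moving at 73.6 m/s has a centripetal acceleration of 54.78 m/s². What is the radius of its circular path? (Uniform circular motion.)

r = v²/a_c = 73.6²/54.78 = 98.89 m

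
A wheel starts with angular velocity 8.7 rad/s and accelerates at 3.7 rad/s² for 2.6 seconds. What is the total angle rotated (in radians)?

θ = ω₀t + ½αt² = 8.7×2.6 + ½×3.7×2.6² = 35.13 rad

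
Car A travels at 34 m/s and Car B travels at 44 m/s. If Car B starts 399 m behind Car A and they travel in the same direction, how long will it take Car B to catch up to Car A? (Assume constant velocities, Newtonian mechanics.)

Relative speed: v_rel = 44 - 34 = 10 m/s
Time to catch: t = d₀/v_rel = 399/10 = 39.9 s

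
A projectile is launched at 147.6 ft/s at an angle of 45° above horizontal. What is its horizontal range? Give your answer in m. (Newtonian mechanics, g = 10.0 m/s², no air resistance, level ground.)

v₀ = 147.6 ft/s × 0.3048 = 44.9885 m/s
R = v₀² × sin(2θ) / g = 44.9885² × sin(2 × 45°) / 10.0 = 2023.97 × 1.0 / 10.0 = 202.4 m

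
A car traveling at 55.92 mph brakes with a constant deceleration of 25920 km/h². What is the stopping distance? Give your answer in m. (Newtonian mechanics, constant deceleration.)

v₀ = 55.92 mph × 0.44704 = 24.9985 m/s
a = 25920 km/h² × 7.716049382716049e-05 = 2.0 m/s²
d = v₀² / (2a) = 24.9985² / (2 × 2.0) = 624.925 / 4.0 = 156.2 m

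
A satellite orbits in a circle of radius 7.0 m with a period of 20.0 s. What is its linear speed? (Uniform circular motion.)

v = 2πr/T = 2π×7.0/20.0 = 2.2 m/s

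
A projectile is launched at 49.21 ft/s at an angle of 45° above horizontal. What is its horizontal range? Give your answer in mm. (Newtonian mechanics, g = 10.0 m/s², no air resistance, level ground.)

v₀ = 49.21 ft/s × 0.3048 = 14.9992 m/s
R = v₀² × sin(2θ) / g = 14.9992² × sin(2 × 45°) / 10.0 = 224.976 × 1.0 / 10.0 = 22.4976 m
R = 22.4976 m / 0.001 = 22500 mm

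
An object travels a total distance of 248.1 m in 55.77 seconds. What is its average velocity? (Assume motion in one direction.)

v_avg = Δd / Δt = 248.1 / 55.77 = 4.45 m/s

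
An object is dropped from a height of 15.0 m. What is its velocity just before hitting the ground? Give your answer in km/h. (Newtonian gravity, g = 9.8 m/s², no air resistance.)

v = √(2gh) = √(2 × 9.8 × 15.0) = 17.1464 m/s
v = 17.1464 m/s / 0.2777777777777778 = 61.73 km/h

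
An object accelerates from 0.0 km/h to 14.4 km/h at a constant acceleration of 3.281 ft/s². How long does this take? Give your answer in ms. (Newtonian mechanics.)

v₀ = 0.0 km/h × 0.2777777777777778 = 0.0 m/s
v = 14.4 km/h × 0.2777777777777778 = 4.0 m/s
a = 3.281 ft/s² × 0.3048 = 1.00005 m/s²
t = (v - v₀) / a = (4.0 - 0.0) / 1.00005 = 3.9998 s
t = 3.9998 s / 0.001 = 4000 ms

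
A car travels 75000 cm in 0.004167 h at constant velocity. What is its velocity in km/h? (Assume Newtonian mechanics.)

d = 75000 cm × 0.01 = 750.0 m
t = 0.004167 h × 3600.0 = 15.0012 s
v = d / t = 750.0 / 15.0012 = 49.996 m/s
v = 49.996 m/s / 0.2777777777777778 = 180.0 km/h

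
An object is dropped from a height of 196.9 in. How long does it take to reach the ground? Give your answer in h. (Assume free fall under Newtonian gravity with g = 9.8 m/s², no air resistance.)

h = 196.9 in × 0.0254 = 5.00126 m
t = √(2h/g) = √(2 × 5.00126 / 9.8) = 1.01028 s
t = 1.01028 s / 3600.0 = 0.0002806 h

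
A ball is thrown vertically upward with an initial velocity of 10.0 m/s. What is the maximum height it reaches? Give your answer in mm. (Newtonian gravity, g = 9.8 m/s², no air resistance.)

h_max = v₀² / (2g) = 10.0² / (2 × 9.8) = 100.0 / 19.6 = 5.10204 m
h_max = 5.10204 m / 0.001 = 5102 mm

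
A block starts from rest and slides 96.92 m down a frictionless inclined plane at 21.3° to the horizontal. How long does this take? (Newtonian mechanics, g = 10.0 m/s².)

a = g sin(θ) = 10.0 × sin(21.3°) = 3.6325 m/s²
t = √(2d/a) = √(2 × 96.92 / 3.6325) = 7.3 s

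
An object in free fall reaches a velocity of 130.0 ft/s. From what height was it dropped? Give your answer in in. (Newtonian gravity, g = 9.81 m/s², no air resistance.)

v = 130.0 ft/s × 0.3048 = 39.624 m/s
h = v² / (2g) = 39.624² / (2 × 9.81) = 80.0235 m
h = 80.0235 m / 0.0254 = 3151 in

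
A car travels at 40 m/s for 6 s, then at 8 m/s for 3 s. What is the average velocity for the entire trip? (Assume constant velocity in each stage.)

d₁ = v₁t₁ = 40 × 6 = 240 m
d₂ = v₂t₂ = 8 × 3 = 24 m
d_total = 264 m, t_total = 9 s
v_avg = d_total/t_total = 264/9 = 29.33 m/s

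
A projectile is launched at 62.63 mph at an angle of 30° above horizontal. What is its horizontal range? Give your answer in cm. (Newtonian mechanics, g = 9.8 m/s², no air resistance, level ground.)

v₀ = 62.63 mph × 0.44704 = 27.9981 m/s
R = v₀² × sin(2θ) / g = 27.9981² × sin(2 × 30°) / 9.8 = 783.894 × 0.866025 / 9.8 = 69.2726 m
R = 69.2726 m / 0.01 = 6927 cm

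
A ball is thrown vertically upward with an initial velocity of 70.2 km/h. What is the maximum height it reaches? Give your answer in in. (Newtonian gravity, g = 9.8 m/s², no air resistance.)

v₀ = 70.2 km/h × 0.2777777777777778 = 19.5 m/s
h_max = v₀² / (2g) = 19.5² / (2 × 9.8) = 380.25 / 19.6 = 19.4005 m
h_max = 19.4005 m / 0.0254 = 763.8 in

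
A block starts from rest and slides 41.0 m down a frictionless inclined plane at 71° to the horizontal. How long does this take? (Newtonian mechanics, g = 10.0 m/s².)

a = g sin(θ) = 10.0 × sin(71°) = 9.4552 m/s²
t = √(2d/a) = √(2 × 41.0 / 9.4552) = 2.94 s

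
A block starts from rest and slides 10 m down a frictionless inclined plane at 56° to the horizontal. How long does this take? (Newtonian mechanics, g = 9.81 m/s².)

a = g sin(θ) = 9.81 × sin(56°) = 8.1329 m/s²
t = √(2d/a) = √(2 × 10 / 8.1329) = 1.57 s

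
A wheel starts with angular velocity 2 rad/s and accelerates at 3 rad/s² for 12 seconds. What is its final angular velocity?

ω = ω₀ + αt = 2 + 3 × 12 = 38 rad/s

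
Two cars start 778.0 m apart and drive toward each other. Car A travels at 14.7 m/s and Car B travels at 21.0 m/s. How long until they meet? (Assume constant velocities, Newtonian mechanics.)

Combined speed: v_combined = 14.7 + 21.0 = 35.7 m/s
Time to meet: t = d/v_combined = 778.0/35.7 = 21.79 s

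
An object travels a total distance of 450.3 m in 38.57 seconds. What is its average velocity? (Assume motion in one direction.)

v_avg = Δd / Δt = 450.3 / 38.57 = 11.67 m/s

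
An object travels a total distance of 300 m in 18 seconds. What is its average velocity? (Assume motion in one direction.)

v_avg = Δd / Δt = 300 / 18 = 16.67 m/s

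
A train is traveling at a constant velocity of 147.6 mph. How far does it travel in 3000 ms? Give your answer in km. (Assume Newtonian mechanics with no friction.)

v = 147.6 mph × 0.44704 = 65.9831 m/s
t = 3000 ms × 0.001 = 3.0 s
d = v × t = 65.9831 × 3.0 = 197.949 m
d = 197.949 m / 1000.0 = 0.1979 km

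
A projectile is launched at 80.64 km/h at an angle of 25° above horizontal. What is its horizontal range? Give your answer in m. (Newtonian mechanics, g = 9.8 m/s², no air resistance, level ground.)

v₀ = 80.64 km/h × 0.2777777777777778 = 22.4 m/s
R = v₀² × sin(2θ) / g = 22.4² × sin(2 × 25°) / 9.8 = 501.76 × 0.766044 / 9.8 = 39.22 m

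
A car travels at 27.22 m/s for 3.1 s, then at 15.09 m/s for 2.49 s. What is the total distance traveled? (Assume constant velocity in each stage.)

d₁ = v₁t₁ = 27.22 × 3.1 = 84.382 m
d₂ = v₂t₂ = 15.09 × 2.49 = 37.5741 m
d_total = 84.382 + 37.5741 = 121.96 m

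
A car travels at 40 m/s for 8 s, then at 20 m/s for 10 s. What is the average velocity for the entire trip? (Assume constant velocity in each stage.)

d₁ = v₁t₁ = 40 × 8 = 320 m
d₂ = v₂t₂ = 20 × 10 = 200 m
d_total = 520 m, t_total = 18 s
v_avg = d_total/t_total = 520/18 = 28.89 m/s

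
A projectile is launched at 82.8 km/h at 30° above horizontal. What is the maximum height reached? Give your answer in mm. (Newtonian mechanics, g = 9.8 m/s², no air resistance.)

v₀ = 82.8 km/h × 0.2777777777777778 = 23.0 m/s
H = v₀² × sin²(θ) / (2g) = 23.0² × sin(30°)² / (2 × 9.8) = 529.0 × 0.25 / 19.6 = 6.74745 m
H = 6.74745 m / 0.001 = 6747 mm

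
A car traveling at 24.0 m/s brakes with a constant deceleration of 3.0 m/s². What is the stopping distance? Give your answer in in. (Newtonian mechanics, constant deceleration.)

d = v₀² / (2a) = 24.0² / (2 × 3.0) = 576.0 / 6.0 = 96.0 m
d = 96.0 m / 0.0254 = 3780 in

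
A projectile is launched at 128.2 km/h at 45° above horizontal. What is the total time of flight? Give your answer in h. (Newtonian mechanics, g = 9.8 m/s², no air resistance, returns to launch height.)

v₀ = 128.2 km/h × 0.2777777777777778 = 35.6111 m/s
T = 2 × v₀ × sin(θ) / g = 2 × 35.6111 × sin(45°) / 9.8 = 2 × 35.6111 × 0.707107 / 9.8 = 5.13895 s
T = 5.13895 s / 3600.0 = 0.001427 h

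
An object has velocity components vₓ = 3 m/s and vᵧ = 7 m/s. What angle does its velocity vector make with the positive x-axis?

θ = arctan(vᵧ/vₓ) = arctan(7/3) = 66.8°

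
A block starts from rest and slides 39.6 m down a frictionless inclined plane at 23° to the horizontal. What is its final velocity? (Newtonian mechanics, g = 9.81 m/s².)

a = g sin(θ) = 9.81 × sin(23°) = 3.8331 m/s²
v = √(2ad) = √(2 × 3.8331 × 39.6) = 17.42 m/s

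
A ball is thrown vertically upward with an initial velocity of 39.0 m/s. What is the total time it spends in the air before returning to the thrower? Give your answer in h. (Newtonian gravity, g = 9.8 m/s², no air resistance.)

t_total = 2 × v₀ / g = 2 × 39.0 / 9.8 = 7.95918 s
t_total = 7.95918 s / 3600.0 = 0.002211 h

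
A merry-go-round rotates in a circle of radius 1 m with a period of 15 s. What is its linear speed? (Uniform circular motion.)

v = 2πr/T = 2π×1/15 = 0.42 m/s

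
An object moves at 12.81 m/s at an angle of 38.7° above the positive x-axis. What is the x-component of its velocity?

vₓ = v cos(θ) = 12.81 × cos(38.7°) = 10.0 m/s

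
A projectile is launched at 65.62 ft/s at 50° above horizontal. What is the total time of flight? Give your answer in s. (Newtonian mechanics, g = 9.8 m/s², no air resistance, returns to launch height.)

v₀ = 65.62 ft/s × 0.3048 = 20.001 m/s
T = 2 × v₀ × sin(θ) / g = 2 × 20.001 × sin(50°) / 9.8 = 2 × 20.001 × 0.766044 / 9.8 = 3.127 s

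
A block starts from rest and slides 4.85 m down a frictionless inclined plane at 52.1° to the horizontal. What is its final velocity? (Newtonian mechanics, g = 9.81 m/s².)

a = g sin(θ) = 9.81 × sin(52.1°) = 7.7409 m/s²
v = √(2ad) = √(2 × 7.7409 × 4.85) = 8.67 m/s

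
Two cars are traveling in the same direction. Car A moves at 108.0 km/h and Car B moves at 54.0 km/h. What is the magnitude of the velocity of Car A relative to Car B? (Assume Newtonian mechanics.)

v_rel = |v_A - v_B| = |108.0 - 54.0| = 54.0 km/h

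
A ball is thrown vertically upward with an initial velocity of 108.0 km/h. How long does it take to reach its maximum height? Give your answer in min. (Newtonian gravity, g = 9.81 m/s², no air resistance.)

v₀ = 108.0 km/h × 0.2777777777777778 = 30.0 m/s
t_up = v₀ / g = 30.0 / 9.81 = 3.0581 s
t_up = 3.0581 s / 60.0 = 0.05097 min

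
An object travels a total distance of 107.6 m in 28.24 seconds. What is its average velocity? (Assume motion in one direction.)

v_avg = Δd / Δt = 107.6 / 28.24 = 3.81 m/s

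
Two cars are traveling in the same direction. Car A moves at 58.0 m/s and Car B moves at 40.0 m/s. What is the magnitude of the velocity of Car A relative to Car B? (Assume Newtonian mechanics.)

v_rel = |v_A - v_B| = |58.0 - 40.0| = 18.0 m/s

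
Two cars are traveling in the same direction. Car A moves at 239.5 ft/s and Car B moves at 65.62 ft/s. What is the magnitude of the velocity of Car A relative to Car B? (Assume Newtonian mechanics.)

v_rel = |v_A - v_B| = |239.5 - 65.62| = 173.88 ft/s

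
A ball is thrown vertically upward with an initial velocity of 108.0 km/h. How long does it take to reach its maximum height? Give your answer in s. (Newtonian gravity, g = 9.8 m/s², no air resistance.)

v₀ = 108.0 km/h × 0.2777777777777778 = 30.0 m/s
t_up = v₀ / g = 30.0 / 9.8 = 3.061 s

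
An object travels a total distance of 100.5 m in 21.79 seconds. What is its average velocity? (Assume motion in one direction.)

v_avg = Δd / Δt = 100.5 / 21.79 = 4.61 m/s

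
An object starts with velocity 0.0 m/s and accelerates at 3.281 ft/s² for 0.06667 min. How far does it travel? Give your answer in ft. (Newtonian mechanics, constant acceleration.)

a = 3.281 ft/s² × 0.3048 = 1.00005 m/s²
t = 0.06667 min × 60.0 = 4.0002 s
d = v₀ × t + ½ × a × t² = 0.0 × 4.0002 + 0.5 × 1.00005 × 4.0002² = 8.0012 m
d = 8.0012 m / 0.3048 = 26.25 ft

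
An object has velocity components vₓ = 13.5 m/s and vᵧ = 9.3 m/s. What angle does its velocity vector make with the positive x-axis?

θ = arctan(vᵧ/vₓ) = arctan(9.3/13.5) = 34.56°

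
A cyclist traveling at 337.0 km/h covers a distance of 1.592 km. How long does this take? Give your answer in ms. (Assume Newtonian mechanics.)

d = 1.592 km × 1000.0 = 1592.0 m
v = 337.0 km/h × 0.2777777777777778 = 93.6111 m/s
t = d / v = 1592.0 / 93.6111 = 17.0065 s
t = 17.0065 s / 0.001 = 17010 ms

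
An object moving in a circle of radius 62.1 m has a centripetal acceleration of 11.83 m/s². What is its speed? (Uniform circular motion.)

v = √(a_c × r) = √(11.83 × 62.1) = 27.1 m/s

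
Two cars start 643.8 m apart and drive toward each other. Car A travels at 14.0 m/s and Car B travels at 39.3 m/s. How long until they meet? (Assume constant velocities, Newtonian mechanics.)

Combined speed: v_combined = 14.0 + 39.3 = 53.3 m/s
Time to meet: t = d/v_combined = 643.8/53.3 = 12.08 s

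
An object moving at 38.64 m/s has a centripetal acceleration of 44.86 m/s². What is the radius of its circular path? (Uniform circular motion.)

r = v²/a_c = 38.64²/44.86 = 33.28 m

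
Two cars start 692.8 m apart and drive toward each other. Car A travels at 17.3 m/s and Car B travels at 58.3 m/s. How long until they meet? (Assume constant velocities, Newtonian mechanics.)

Combined speed: v_combined = 17.3 + 58.3 = 75.6 m/s
Time to meet: t = d/v_combined = 692.8/75.6 = 9.16 s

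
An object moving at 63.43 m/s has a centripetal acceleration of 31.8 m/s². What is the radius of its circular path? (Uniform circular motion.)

r = v²/a_c = 63.43²/31.8 = 126.52 m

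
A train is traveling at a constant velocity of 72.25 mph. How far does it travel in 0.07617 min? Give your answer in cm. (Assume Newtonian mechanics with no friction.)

v = 72.25 mph × 0.44704 = 32.2986 m/s
t = 0.07617 min × 60.0 = 4.5702 s
d = v × t = 32.2986 × 4.5702 = 147.611 m
d = 147.611 m / 0.01 = 14760 cm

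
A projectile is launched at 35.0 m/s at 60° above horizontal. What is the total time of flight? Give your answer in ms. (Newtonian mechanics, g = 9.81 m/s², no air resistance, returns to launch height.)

T = 2 × v₀ × sin(θ) / g = 2 × 35.0 × sin(60°) / 9.81 = 2 × 35.0 × 0.866025 / 9.81 = 6.17959 s
T = 6.17959 s / 0.001 = 6180 ms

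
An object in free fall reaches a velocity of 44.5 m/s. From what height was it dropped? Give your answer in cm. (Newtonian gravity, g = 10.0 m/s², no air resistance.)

h = v² / (2g) = 44.5² / (2 × 10.0) = 99.0125 m
h = 99.0125 m / 0.01 = 9901 cm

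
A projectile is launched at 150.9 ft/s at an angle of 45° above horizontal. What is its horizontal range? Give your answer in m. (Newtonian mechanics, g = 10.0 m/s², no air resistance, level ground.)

v₀ = 150.9 ft/s × 0.3048 = 45.9943 m/s
R = v₀² × sin(2θ) / g = 45.9943² × sin(2 × 45°) / 10.0 = 2115.48 × 1.0 / 10.0 = 211.5 m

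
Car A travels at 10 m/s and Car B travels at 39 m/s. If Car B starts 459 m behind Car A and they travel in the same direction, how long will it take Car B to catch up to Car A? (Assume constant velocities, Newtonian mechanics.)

Relative speed: v_rel = 39 - 10 = 29 m/s
Time to catch: t = d₀/v_rel = 459/29 = 15.83 s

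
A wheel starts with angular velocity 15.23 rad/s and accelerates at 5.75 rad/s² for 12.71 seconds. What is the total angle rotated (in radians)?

θ = ω₀t + ½αt² = 15.23×12.71 + ½×5.75×12.71² = 658.01 rad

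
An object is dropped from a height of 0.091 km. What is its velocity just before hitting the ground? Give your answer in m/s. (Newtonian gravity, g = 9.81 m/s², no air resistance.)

h = 0.091 km × 1000.0 = 91.0 m
v = √(2gh) = √(2 × 9.81 × 91.0) = 42.25 m/s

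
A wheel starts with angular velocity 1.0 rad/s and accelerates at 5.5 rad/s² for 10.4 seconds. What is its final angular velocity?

ω = ω₀ + αt = 1.0 + 5.5 × 10.4 = 58.2 rad/s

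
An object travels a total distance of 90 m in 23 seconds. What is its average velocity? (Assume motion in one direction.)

v_avg = Δd / Δt = 90 / 23 = 3.91 m/s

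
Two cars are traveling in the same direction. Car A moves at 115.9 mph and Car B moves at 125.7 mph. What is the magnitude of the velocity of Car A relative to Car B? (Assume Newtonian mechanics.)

v_rel = |v_A - v_B| = |115.9 - 125.7| = 9.8 mph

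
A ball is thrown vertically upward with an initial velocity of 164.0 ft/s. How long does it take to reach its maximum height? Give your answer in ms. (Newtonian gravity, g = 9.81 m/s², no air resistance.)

v₀ = 164.0 ft/s × 0.3048 = 49.9872 m/s
t_up = v₀ / g = 49.9872 / 9.81 = 5.09554 s
t_up = 5.09554 s / 0.001 = 5096 ms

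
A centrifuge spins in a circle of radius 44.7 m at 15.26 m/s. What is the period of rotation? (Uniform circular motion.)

T = 2πr/v = 2π×44.7/15.26 = 18.4 s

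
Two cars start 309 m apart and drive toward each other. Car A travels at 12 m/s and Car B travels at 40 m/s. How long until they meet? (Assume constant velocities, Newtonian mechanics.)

Combined speed: v_combined = 12 + 40 = 52 m/s
Time to meet: t = d/v_combined = 309/52 = 5.94 s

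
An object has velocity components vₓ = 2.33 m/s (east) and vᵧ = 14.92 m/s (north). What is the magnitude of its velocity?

|v| = √(vₓ² + vᵧ²) = √(2.33² + 14.92²) = √(228.0353) = 15.1 m/s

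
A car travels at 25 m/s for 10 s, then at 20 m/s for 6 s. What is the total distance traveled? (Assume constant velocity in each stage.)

d₁ = v₁t₁ = 25 × 10 = 250 m
d₂ = v₂t₂ = 20 × 6 = 120 m
d_total = 250 + 120 = 370 m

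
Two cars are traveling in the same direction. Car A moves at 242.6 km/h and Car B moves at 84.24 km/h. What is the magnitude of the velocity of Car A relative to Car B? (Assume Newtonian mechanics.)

v_rel = |v_A - v_B| = |242.6 - 84.24| = 158.36 km/h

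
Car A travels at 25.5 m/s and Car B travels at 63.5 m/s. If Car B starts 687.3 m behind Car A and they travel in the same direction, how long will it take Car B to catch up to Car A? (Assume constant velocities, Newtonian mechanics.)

Relative speed: v_rel = 63.5 - 25.5 = 38.0 m/s
Time to catch: t = d₀/v_rel = 687.3/38.0 = 18.09 s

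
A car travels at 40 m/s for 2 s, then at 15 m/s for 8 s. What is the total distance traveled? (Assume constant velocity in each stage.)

d₁ = v₁t₁ = 40 × 2 = 80 m
d₂ = v₂t₂ = 15 × 8 = 120 m
d_total = 80 + 120 = 200 m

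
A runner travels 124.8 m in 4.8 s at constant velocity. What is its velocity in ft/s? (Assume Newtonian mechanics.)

v = d / t = 124.8 / 4.8 = 26.0 m/s
v = 26.0 m/s / 0.3048 = 85.3 ft/s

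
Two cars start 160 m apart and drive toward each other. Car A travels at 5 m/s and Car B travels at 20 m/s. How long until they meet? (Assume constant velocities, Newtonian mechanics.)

Combined speed: v_combined = 5 + 20 = 25 m/s
Time to meet: t = d/v_combined = 160/25 = 6.4 s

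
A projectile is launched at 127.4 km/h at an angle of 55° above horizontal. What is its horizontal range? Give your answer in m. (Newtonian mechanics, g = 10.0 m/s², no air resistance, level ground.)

v₀ = 127.4 km/h × 0.2777777777777778 = 35.3889 m/s
R = v₀² × sin(2θ) / g = 35.3889² × sin(2 × 55°) / 10.0 = 1252.37 × 0.939693 / 10.0 = 117.7 m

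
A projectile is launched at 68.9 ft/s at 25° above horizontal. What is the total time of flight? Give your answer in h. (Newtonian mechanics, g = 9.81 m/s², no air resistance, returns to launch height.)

v₀ = 68.9 ft/s × 0.3048 = 21.0007 m/s
T = 2 × v₀ × sin(θ) / g = 2 × 21.0007 × sin(25°) / 9.81 = 2 × 21.0007 × 0.422618 / 9.81 = 1.80943 s
T = 1.80943 s / 3600.0 = 0.0005026 h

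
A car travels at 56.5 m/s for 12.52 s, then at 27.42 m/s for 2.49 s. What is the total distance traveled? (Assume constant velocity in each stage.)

d₁ = v₁t₁ = 56.5 × 12.52 = 707.38 m
d₂ = v₂t₂ = 27.42 × 2.49 = 68.2758 m
d_total = 707.38 + 68.2758 = 775.66 m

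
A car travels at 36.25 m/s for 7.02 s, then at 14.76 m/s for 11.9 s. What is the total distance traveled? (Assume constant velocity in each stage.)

d₁ = v₁t₁ = 36.25 × 7.02 = 254.475 m
d₂ = v₂t₂ = 14.76 × 11.9 = 175.644 m
d_total = 254.475 + 175.644 = 430.12 m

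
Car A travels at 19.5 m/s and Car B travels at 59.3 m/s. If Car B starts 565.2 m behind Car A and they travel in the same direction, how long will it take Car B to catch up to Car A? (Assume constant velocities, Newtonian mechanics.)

Relative speed: v_rel = 59.3 - 19.5 = 39.8 m/s
Time to catch: t = d₀/v_rel = 565.2/39.8 = 14.2 s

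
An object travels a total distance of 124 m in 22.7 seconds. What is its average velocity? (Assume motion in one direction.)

v_avg = Δd / Δt = 124 / 22.7 = 5.46 m/s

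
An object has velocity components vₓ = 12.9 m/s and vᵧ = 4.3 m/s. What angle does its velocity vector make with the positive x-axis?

θ = arctan(vᵧ/vₓ) = arctan(4.3/12.9) = 18.43°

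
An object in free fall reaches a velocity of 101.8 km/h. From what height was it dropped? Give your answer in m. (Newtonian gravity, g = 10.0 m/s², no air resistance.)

v = 101.8 km/h × 0.2777777777777778 = 28.2778 m/s
h = v² / (2g) = 28.2778² / (2 × 10.0) = 39.98 m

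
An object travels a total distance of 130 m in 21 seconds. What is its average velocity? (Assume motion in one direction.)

v_avg = Δd / Δt = 130 / 21 = 6.19 m/s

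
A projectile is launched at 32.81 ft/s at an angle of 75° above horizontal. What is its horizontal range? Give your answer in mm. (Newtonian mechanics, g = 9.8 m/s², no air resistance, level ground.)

v₀ = 32.81 ft/s × 0.3048 = 10.0005 m/s
R = v₀² × sin(2θ) / g = 10.0005² × sin(2 × 75°) / 9.8 = 100.01 × 0.5 / 9.8 = 5.10255 m
R = 5.10255 m / 0.001 = 5103 mm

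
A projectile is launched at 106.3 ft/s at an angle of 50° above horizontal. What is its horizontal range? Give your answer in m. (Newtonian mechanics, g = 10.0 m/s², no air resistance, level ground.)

v₀ = 106.3 ft/s × 0.3048 = 32.4002 m/s
R = v₀² × sin(2θ) / g = 32.4002² × sin(2 × 50°) / 10.0 = 1049.77 × 0.984808 / 10.0 = 103.4 m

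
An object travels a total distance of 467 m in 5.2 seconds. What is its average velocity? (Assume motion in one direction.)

v_avg = Δd / Δt = 467 / 5.2 = 89.81 m/s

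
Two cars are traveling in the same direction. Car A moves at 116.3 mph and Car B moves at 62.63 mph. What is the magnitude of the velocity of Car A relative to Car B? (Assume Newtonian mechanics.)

v_rel = |v_A - v_B| = |116.3 - 62.63| = 53.67 mph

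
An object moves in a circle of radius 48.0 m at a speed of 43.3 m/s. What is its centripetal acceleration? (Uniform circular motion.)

a_c = v²/r = 43.3²/48.0 = 1874.89/48.0 = 39.06 m/s²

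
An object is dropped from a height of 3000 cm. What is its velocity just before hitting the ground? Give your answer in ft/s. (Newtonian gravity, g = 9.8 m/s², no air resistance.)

h = 3000 cm × 0.01 = 30.0 m
v = √(2gh) = √(2 × 9.8 × 30.0) = 24.2487 m/s
v = 24.2487 m/s / 0.3048 = 79.56 ft/s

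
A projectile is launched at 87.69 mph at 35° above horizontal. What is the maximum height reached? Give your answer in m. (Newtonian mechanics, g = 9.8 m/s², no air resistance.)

v₀ = 87.69 mph × 0.44704 = 39.2009 m/s
H = v₀² × sin²(θ) / (2g) = 39.2009² × sin(35°)² / (2 × 9.8) = 1536.71 × 0.32899 / 19.6 = 25.79 m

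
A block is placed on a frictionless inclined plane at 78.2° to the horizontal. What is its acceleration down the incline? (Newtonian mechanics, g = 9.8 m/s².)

a = g sin(θ) = 9.8 × sin(78.2°) = 9.8 × 0.9789 = 9.59 m/s²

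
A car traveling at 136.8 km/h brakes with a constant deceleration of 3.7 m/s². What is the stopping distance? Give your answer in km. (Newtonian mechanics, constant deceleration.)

v₀ = 136.8 km/h × 0.2777777777777778 = 38.0 m/s
d = v₀² / (2a) = 38.0² / (2 × 3.7) = 1444.0 / 7.4 = 195.135 m
d = 195.135 m / 1000.0 = 0.1951 km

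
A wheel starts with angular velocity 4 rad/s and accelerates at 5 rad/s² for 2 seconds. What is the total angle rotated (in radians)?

θ = ω₀t + ½αt² = 4×2 + ½×5×2² = 18.0 rad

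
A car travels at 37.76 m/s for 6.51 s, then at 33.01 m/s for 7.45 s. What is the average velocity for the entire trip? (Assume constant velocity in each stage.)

d₁ = v₁t₁ = 37.76 × 6.51 = 245.8176 m
d₂ = v₂t₂ = 33.01 × 7.45 = 245.9245 m
d_total = 491.7421 m, t_total = 13.96 s
v_avg = d_total/t_total = 491.7421/13.96 = 35.23 m/s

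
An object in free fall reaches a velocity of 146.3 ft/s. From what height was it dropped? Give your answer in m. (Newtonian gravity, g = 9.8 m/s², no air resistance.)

v = 146.3 ft/s × 0.3048 = 44.5922 m/s
h = v² / (2g) = 44.5922² / (2 × 9.8) = 101.5 m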